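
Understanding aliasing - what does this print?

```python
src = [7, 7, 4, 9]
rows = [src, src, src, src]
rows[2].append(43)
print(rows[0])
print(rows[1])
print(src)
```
[7, 7, 4, 9, 43]
[7, 7, 4, 9, 43]
[7, 7, 4, 9, 43]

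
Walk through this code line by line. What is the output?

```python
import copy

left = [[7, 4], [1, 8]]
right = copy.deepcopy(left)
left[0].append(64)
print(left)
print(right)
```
[[7, 4, 64], [1, 8]]
[[7, 4], [1, 8]]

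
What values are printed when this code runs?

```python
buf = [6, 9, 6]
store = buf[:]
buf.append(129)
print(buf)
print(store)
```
[6, 9, 6, 129]
[6, 9, 6]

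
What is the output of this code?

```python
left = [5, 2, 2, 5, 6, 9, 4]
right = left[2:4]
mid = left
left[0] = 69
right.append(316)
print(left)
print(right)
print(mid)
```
[69, 2, 2, 5, 6, 9, 4]
[2, 5, 316]
[69, 2, 2, 5, 6, 9, 4]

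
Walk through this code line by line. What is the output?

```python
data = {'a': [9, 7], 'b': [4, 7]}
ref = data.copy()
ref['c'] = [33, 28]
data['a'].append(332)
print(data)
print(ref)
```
{'a': [9, 7, 332], 'b': [4, 7]}
{'a': [9, 7, 332], 'b': [4, 7], 'c': [33, 28]}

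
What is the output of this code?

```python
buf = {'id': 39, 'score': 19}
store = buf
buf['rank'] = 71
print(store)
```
{'id': 39, 'score': 19, 'rank': 71}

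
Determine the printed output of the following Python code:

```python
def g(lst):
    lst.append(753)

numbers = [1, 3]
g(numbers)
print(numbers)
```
[1, 3, 753]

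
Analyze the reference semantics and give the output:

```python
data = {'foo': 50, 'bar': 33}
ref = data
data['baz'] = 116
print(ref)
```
{'foo': 50, 'bar': 33, 'baz': 116}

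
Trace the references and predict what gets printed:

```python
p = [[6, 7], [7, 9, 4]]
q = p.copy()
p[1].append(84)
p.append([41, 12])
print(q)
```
[[6, 7], [7, 9, 4, 84]]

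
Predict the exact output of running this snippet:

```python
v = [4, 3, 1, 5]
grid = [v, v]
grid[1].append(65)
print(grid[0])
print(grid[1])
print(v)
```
[4, 3, 1, 5, 65]
[4, 3, 1, 5, 65]
[4, 3, 1, 5, 65]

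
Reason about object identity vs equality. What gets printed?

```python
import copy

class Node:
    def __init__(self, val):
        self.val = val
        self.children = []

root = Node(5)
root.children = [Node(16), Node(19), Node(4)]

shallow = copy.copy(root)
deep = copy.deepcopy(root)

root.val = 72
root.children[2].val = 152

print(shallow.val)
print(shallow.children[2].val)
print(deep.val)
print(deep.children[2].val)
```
5
152
5
4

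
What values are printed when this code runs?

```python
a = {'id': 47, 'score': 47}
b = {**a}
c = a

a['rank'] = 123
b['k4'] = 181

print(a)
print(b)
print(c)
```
{'id': 47, 'score': 47, 'rank': 123}
{'id': 47, 'score': 47, 'k4': 181}
{'id': 47, 'score': 47, 'rank': 123}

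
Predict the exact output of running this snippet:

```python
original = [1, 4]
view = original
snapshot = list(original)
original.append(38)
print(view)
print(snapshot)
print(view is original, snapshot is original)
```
[1, 4, 38]
[1, 4]
True False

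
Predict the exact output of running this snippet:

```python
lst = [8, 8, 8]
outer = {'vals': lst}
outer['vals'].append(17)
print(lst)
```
[8, 8, 8, 17]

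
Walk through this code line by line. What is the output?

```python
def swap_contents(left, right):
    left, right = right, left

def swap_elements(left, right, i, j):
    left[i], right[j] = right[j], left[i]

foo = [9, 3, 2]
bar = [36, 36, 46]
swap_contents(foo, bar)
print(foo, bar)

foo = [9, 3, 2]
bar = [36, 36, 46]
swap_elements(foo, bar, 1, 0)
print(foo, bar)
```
[9, 3, 2] [36, 36, 46]
[9, 36, 2] [3, 36, 46]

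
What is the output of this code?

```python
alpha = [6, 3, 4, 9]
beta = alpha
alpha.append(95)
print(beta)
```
[6, 3, 4, 9, 95]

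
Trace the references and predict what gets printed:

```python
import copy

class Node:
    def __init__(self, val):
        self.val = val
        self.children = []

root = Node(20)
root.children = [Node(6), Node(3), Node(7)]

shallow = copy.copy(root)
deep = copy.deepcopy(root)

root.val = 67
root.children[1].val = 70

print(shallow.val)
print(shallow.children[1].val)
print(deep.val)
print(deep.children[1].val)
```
20
70
20
3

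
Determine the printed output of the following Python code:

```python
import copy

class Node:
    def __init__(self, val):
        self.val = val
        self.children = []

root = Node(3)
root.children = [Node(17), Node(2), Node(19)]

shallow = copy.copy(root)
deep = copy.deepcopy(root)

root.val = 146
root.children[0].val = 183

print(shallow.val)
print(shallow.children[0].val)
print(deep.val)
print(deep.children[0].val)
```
3
183
3
17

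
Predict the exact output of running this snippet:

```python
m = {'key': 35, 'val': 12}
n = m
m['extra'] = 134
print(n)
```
{'key': 35, 'val': 12, 'extra': 134}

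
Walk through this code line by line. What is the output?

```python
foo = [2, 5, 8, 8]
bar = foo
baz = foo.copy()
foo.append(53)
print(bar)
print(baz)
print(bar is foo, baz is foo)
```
[2, 5, 8, 8, 53]
[2, 5, 8, 8]
True False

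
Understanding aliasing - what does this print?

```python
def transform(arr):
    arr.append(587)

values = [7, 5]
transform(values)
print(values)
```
[7, 5, 587]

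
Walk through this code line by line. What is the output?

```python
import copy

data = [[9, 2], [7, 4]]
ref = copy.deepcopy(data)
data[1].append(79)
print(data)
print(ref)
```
[[9, 2], [7, 4, 79]]
[[9, 2], [7, 4]]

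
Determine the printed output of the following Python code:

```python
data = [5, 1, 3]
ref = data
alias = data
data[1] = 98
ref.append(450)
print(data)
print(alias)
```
[5, 98, 3, 450]
[5, 98, 3, 450]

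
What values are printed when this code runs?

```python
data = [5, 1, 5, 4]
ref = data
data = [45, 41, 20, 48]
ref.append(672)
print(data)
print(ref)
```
[45, 41, 20, 48]
[5, 1, 5, 4, 672]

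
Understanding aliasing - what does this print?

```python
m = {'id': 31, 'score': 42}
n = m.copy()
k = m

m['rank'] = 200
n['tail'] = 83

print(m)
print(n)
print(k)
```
{'id': 31, 'score': 42, 'rank': 200}
{'id': 31, 'score': 42, 'tail': 83}
{'id': 31, 'score': 42, 'rank': 200}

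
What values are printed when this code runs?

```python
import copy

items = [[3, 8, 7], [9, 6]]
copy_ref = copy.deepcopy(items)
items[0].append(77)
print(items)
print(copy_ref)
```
[[3, 8, 7, 77], [9, 6]]
[[3, 8, 7], [9, 6]]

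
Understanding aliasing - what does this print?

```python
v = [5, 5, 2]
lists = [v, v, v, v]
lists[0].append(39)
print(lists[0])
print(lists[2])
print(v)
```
[5, 5, 2, 39]
[5, 5, 2, 39]
[5, 5, 2, 39]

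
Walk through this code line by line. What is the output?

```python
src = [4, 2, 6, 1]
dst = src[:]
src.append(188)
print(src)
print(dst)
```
[4, 2, 6, 1, 188]
[4, 2, 6, 1]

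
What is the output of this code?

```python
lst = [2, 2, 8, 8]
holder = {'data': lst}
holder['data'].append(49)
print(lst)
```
[2, 2, 8, 8, 49]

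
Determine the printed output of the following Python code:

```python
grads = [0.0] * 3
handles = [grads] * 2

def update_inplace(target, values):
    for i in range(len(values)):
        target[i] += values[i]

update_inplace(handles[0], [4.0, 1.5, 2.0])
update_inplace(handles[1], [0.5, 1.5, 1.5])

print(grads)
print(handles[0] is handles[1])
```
[4.5, 3.0, 3.5]
True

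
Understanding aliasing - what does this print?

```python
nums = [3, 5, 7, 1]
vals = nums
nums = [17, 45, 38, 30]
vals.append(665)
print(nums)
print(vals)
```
[17, 45, 38, 30]
[3, 5, 7, 1, 665]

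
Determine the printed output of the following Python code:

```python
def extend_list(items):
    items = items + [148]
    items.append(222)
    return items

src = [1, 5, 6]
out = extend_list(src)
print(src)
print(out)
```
[1, 5, 6]
[1, 5, 6, 148, 222]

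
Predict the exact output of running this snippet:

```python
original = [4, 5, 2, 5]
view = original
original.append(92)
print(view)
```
[4, 5, 2, 5, 92]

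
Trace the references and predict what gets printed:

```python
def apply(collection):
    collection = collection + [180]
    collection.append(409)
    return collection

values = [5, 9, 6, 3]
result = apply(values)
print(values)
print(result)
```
[5, 9, 6, 3]
[5, 9, 6, 3, 180, 409]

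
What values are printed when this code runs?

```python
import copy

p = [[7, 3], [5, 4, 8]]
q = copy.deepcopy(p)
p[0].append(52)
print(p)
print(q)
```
[[7, 3, 52], [5, 4, 8]]
[[7, 3], [5, 4, 8]]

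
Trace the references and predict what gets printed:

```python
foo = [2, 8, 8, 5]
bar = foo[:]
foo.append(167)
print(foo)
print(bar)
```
[2, 8, 8, 5, 167]
[2, 8, 8, 5]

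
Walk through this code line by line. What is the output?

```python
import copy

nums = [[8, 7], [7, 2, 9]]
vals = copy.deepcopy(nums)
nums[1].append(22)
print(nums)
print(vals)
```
[[8, 7], [7, 2, 9, 22]]
[[8, 7], [7, 2, 9]]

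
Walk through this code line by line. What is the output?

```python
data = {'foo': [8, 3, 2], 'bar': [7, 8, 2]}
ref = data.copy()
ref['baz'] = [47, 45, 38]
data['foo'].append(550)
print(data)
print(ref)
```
{'foo': [8, 3, 2, 550], 'bar': [7, 8, 2]}
{'foo': [8, 3, 2, 550], 'bar': [7, 8, 2], 'baz': [47, 45, 38]}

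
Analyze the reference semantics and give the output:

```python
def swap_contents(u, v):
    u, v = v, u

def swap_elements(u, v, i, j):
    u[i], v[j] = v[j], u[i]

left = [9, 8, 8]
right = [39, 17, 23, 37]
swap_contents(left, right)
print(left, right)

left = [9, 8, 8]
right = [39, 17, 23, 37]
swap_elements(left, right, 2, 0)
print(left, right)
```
[9, 8, 8] [39, 17, 23, 37]
[9, 8, 39] [8, 17, 23, 37]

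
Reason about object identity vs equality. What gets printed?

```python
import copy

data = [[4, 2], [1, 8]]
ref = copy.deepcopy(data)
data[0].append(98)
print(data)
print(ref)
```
[[4, 2, 98], [1, 8]]
[[4, 2], [1, 8]]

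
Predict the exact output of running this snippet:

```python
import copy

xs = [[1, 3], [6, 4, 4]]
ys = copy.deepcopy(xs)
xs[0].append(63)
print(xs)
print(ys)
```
[[1, 3, 63], [6, 4, 4]]
[[1, 3], [6, 4, 4]]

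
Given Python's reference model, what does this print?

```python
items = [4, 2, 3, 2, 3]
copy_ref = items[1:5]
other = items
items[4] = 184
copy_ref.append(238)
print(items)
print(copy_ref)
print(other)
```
[4, 2, 3, 2, 184]
[2, 3, 2, 3, 238]
[4, 2, 3, 2, 184]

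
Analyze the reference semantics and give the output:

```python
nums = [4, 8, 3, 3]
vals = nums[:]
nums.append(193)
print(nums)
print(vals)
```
[4, 8, 3, 3, 193]
[4, 8, 3, 3]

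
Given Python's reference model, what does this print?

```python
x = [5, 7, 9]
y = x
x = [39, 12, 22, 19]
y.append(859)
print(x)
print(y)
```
[39, 12, 22, 19]
[5, 7, 9, 859]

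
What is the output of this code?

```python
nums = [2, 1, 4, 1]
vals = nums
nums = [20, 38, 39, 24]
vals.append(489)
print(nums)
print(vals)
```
[20, 38, 39, 24]
[2, 1, 4, 1, 489]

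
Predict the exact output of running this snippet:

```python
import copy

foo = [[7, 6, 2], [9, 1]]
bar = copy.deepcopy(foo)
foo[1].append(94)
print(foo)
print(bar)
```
[[7, 6, 2], [9, 1, 94]]
[[7, 6, 2], [9, 1]]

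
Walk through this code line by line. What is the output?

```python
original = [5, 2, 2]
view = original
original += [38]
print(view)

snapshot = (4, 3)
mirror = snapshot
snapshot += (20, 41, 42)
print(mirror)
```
[5, 2, 2, 38]
(4, 3)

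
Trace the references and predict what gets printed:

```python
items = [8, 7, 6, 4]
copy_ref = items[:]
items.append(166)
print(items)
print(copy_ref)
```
[8, 7, 6, 4, 166]
[8, 7, 6, 4]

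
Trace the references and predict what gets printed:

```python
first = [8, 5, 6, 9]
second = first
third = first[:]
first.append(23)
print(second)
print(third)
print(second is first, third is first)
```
[8, 5, 6, 9, 23]
[8, 5, 6, 9]
True False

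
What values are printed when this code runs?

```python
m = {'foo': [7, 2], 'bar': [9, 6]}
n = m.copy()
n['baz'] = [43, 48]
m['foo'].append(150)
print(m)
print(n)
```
{'foo': [7, 2, 150], 'bar': [9, 6]}
{'foo': [7, 2, 150], 'bar': [9, 6], 'baz': [43, 48]}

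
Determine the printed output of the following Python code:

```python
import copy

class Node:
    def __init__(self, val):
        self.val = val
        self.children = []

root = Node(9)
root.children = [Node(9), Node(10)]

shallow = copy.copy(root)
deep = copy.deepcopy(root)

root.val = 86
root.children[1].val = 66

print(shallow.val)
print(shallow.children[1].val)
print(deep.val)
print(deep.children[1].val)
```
9
66
9
10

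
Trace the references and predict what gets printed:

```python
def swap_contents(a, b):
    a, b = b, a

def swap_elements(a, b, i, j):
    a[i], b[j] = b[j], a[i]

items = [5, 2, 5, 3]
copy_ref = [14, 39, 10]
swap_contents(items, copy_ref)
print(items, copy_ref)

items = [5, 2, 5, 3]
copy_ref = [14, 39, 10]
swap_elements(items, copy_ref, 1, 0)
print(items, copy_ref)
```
[5, 2, 5, 3] [14, 39, 10]
[5, 14, 5, 3] [2, 39, 10]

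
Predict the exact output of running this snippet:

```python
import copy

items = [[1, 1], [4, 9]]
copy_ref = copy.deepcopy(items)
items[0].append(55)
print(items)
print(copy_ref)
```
[[1, 1, 55], [4, 9]]
[[1, 1], [4, 9]]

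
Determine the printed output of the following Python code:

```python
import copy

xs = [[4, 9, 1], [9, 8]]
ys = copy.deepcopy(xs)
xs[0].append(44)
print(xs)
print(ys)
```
[[4, 9, 1, 44], [9, 8]]
[[4, 9, 1], [9, 8]]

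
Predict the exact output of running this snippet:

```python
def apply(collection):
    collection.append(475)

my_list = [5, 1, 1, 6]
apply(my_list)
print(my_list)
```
[5, 1, 1, 6, 475]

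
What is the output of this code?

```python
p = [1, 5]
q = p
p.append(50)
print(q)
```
[1, 5, 50]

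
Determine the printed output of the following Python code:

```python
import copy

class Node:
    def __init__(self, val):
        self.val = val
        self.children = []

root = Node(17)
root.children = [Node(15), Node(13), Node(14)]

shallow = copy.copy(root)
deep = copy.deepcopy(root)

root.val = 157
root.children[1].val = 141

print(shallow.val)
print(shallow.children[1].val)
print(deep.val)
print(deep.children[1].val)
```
17
141
17
13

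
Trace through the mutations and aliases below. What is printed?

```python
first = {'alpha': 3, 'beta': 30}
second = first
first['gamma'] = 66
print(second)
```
{'alpha': 3, 'beta': 30, 'gamma': 66}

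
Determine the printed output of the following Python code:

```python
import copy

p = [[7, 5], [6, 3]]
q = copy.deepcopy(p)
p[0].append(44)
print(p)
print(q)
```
[[7, 5, 44], [6, 3]]
[[7, 5], [6, 3]]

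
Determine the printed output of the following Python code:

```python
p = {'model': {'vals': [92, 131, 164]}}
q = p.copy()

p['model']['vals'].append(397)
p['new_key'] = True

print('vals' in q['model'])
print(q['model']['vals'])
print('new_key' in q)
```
True
[92, 131, 164, 397]
False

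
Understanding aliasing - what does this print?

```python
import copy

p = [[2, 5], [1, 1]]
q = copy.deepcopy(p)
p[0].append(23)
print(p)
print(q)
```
[[2, 5, 23], [1, 1]]
[[2, 5], [1, 1]]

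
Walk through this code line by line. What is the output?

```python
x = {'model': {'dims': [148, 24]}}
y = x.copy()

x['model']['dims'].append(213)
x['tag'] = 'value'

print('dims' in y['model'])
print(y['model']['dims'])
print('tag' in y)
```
True
[148, 24, 213]
False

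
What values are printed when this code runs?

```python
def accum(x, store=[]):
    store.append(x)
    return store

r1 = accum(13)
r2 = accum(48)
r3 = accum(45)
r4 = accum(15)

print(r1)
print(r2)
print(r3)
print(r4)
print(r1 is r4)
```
[13, 48, 45, 15]
[13, 48, 45, 15]
[13, 48, 45, 15]
[13, 48, 45, 15]
True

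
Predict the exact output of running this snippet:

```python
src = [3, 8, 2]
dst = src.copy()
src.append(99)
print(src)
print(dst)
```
[3, 8, 2, 99]
[3, 8, 2]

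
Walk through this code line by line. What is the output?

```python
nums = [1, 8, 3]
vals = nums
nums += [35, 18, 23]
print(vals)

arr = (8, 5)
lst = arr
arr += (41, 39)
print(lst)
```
[1, 8, 3, 35, 18, 23]
(8, 5)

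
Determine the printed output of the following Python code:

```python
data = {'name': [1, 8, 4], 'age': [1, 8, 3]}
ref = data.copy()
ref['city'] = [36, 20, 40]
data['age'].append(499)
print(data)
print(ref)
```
{'name': [1, 8, 4], 'age': [1, 8, 3, 499]}
{'name': [1, 8, 4], 'age': [1, 8, 3, 499], 'city': [36, 20, 40]}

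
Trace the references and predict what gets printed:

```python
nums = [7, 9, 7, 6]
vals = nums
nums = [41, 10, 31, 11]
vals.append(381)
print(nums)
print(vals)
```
[41, 10, 31, 11]
[7, 9, 7, 6, 381]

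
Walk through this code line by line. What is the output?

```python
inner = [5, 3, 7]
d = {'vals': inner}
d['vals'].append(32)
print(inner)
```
[5, 3, 7, 32]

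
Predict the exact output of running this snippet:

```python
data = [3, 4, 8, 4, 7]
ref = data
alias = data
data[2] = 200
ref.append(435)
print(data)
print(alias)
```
[3, 4, 200, 4, 7, 435]
[3, 4, 200, 4, 7, 435]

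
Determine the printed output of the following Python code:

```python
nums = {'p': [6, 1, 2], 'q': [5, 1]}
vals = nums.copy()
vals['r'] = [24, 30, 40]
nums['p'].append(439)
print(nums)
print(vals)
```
{'p': [6, 1, 2, 439], 'q': [5, 1]}
{'p': [6, 1, 2, 439], 'q': [5, 1], 'r': [24, 30, 40]}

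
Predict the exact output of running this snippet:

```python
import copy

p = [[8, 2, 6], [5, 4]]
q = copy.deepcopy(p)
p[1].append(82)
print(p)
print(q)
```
[[8, 2, 6], [5, 4, 82]]
[[8, 2, 6], [5, 4]]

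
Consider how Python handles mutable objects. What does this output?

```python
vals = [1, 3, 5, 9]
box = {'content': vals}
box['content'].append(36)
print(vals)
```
[1, 3, 5, 9, 36]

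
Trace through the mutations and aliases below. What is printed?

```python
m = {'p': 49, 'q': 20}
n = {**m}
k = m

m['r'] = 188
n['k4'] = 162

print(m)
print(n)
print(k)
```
{'p': 49, 'q': 20, 'r': 188}
{'p': 49, 'q': 20, 'k4': 162}
{'p': 49, 'q': 20, 'r': 188}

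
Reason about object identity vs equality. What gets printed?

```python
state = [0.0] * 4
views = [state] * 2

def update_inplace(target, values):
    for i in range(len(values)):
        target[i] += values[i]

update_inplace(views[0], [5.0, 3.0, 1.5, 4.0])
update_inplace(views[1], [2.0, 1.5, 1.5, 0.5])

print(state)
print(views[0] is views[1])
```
[7.0, 4.5, 3.0, 4.5]
True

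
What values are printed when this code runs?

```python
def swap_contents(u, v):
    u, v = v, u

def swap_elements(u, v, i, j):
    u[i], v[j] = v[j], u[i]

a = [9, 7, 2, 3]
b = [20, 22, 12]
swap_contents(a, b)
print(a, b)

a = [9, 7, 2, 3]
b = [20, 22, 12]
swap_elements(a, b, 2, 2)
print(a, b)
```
[9, 7, 2, 3] [20, 22, 12]
[9, 7, 12, 3] [20, 22, 2]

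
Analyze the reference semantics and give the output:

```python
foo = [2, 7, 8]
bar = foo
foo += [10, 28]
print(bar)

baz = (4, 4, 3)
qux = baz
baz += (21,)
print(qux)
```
[2, 7, 8, 10, 28]
(4, 4, 3)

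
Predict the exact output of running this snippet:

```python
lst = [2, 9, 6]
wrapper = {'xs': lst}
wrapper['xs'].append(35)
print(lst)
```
[2, 9, 6, 35]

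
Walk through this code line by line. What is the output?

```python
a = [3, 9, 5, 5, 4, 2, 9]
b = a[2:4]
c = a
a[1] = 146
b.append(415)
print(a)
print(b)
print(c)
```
[3, 146, 5, 5, 4, 2, 9]
[5, 5, 415]
[3, 146, 5, 5, 4, 2, 9]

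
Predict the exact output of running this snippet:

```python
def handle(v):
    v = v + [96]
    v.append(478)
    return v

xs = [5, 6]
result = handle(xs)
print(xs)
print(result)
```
[5, 6]
[5, 6, 96, 478]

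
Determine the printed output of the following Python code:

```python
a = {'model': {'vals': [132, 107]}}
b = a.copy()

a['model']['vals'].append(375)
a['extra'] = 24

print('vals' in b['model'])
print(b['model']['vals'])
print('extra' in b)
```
True
[132, 107, 375]
False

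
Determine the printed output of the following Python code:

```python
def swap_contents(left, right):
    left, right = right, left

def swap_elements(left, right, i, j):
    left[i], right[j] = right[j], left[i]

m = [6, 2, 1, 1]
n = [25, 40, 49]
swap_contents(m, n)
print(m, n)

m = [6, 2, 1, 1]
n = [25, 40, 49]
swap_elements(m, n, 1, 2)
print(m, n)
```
[6, 2, 1, 1] [25, 40, 49]
[6, 49, 1, 1] [25, 40, 2]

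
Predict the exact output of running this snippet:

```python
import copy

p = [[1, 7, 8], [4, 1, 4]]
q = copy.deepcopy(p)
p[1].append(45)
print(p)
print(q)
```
[[1, 7, 8], [4, 1, 4, 45]]
[[1, 7, 8], [4, 1, 4]]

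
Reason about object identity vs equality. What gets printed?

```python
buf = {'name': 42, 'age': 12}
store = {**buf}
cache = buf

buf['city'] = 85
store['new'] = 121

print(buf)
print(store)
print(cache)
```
{'name': 42, 'age': 12, 'city': 85}
{'name': 42, 'age': 12, 'new': 121}
{'name': 42, 'age': 12, 'city': 85}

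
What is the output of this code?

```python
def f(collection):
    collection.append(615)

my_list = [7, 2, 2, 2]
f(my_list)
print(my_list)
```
[7, 2, 2, 2, 615]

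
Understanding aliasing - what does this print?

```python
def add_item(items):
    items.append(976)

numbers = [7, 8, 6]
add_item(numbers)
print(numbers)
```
[7, 8, 6, 976]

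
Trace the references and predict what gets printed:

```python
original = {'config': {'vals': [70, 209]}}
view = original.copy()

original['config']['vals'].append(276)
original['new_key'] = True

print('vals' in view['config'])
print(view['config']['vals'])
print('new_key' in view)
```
True
[70, 209, 276]
False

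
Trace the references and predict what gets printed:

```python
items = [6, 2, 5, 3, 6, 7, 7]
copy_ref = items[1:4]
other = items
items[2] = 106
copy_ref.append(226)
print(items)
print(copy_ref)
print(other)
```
[6, 2, 106, 3, 6, 7, 7]
[2, 5, 3, 226]
[6, 2, 106, 3, 6, 7, 7]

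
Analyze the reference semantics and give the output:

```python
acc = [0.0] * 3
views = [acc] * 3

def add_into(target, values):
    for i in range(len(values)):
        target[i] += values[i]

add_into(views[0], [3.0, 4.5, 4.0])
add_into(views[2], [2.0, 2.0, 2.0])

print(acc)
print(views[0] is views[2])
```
[5.0, 6.5, 6.0]
True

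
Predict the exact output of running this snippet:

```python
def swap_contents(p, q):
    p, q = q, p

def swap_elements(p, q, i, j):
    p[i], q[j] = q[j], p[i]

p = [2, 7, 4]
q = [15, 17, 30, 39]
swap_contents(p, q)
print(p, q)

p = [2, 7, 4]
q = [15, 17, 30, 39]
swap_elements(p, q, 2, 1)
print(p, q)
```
[2, 7, 4] [15, 17, 30, 39]
[2, 7, 17] [15, 4, 30, 39]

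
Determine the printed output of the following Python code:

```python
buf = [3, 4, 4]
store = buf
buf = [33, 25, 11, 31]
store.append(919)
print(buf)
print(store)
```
[33, 25, 11, 31]
[3, 4, 4, 919]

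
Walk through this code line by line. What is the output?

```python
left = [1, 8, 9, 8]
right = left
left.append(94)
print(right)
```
[1, 8, 9, 8, 94]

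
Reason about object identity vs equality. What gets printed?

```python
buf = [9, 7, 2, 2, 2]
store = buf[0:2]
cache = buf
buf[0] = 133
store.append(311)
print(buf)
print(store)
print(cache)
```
[133, 7, 2, 2, 2]
[9, 7, 311]
[133, 7, 2, 2, 2]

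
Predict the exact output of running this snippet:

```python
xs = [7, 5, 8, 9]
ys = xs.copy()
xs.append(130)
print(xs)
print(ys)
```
[7, 5, 8, 9, 130]
[7, 5, 8, 9]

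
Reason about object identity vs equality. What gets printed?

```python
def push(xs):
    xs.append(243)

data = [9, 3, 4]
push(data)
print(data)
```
[9, 3, 4, 243]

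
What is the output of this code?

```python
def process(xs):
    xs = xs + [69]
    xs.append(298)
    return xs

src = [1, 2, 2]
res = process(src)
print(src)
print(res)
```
[1, 2, 2]
[1, 2, 2, 69, 298]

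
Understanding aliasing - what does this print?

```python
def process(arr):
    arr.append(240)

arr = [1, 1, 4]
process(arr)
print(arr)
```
[1, 1, 4, 240]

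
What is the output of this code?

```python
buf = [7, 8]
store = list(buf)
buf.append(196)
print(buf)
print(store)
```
[7, 8, 196]
[7, 8]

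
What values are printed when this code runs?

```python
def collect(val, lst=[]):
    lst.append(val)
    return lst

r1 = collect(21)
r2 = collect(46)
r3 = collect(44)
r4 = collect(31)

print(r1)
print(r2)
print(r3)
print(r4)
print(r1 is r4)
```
[21, 46, 44, 31]
[21, 46, 44, 31]
[21, 46, 44, 31]
[21, 46, 44, 31]
True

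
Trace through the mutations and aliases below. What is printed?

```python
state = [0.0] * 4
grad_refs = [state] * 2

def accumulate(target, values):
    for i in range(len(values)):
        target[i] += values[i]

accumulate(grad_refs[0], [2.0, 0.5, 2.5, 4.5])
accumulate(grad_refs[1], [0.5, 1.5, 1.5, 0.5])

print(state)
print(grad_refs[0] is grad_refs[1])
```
[2.5, 2.0, 4.0, 5.0]
True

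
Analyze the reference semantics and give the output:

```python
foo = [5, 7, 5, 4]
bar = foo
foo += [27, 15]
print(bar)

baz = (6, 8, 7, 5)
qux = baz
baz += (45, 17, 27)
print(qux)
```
[5, 7, 5, 4, 27, 15]
(6, 8, 7, 5)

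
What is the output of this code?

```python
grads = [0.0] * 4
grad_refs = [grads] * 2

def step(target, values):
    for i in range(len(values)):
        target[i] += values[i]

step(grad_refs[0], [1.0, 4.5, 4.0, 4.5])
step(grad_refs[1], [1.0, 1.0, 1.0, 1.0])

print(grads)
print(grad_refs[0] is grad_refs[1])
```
[2.0, 5.5, 5.0, 5.5]
True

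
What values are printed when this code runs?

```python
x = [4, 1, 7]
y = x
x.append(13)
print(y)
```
[4, 1, 7, 13]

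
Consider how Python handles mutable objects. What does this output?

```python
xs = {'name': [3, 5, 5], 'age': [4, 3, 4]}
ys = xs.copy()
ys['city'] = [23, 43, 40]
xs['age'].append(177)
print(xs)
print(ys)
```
{'name': [3, 5, 5], 'age': [4, 3, 4, 177]}
{'name': [3, 5, 5], 'age': [4, 3, 4, 177], 'city': [23, 43, 40]}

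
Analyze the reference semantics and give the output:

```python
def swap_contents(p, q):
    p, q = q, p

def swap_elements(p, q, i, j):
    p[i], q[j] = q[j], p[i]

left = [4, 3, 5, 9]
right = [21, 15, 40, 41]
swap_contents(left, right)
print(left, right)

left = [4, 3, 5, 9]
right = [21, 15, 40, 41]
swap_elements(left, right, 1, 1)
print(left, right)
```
[4, 3, 5, 9] [21, 15, 40, 41]
[4, 15, 5, 9] [21, 3, 40, 41]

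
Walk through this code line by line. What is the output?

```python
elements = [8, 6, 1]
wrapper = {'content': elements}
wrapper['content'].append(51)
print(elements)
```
[8, 6, 1, 51]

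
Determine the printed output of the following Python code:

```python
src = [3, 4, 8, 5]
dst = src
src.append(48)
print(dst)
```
[3, 4, 8, 5, 48]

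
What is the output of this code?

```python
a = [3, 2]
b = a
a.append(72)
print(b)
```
[3, 2, 72]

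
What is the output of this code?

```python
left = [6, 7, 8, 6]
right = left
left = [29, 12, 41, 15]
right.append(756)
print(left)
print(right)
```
[29, 12, 41, 15]
[6, 7, 8, 6, 756]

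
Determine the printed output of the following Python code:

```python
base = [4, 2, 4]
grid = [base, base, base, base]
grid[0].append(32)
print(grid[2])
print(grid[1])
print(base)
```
[4, 2, 4, 32]
[4, 2, 4, 32]
[4, 2, 4, 32]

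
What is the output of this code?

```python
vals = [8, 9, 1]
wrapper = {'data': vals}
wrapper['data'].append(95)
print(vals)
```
[8, 9, 1, 95]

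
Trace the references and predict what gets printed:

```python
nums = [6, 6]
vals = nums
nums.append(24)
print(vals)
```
[6, 6, 24]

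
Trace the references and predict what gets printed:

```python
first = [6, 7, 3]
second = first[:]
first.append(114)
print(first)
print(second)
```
[6, 7, 3, 114]
[6, 7, 3]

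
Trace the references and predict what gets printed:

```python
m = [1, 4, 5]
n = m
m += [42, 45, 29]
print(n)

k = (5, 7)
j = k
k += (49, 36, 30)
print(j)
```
[1, 4, 5, 42, 45, 29]
(5, 7)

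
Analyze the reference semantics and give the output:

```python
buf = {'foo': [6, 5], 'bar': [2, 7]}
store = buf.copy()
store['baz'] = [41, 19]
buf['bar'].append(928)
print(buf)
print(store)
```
{'foo': [6, 5], 'bar': [2, 7, 928]}
{'foo': [6, 5], 'bar': [2, 7, 928], 'baz': [41, 19]}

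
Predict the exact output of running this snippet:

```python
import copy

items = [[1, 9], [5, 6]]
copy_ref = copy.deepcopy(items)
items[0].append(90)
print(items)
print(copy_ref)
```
[[1, 9, 90], [5, 6]]
[[1, 9], [5, 6]]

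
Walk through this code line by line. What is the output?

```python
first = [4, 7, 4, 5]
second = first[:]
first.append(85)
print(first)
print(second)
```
[4, 7, 4, 5, 85]
[4, 7, 4, 5]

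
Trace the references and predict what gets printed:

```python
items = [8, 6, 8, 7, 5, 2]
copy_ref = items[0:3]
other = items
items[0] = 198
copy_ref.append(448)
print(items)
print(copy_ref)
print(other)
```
[198, 6, 8, 7, 5, 2]
[8, 6, 8, 448]
[198, 6, 8, 7, 5, 2]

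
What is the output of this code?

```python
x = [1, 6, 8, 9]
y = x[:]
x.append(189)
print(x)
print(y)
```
[1, 6, 8, 9, 189]
[1, 6, 8, 9]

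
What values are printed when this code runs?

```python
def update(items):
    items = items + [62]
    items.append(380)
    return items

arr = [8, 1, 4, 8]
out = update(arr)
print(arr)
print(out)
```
[8, 1, 4, 8]
[8, 1, 4, 8, 62, 380]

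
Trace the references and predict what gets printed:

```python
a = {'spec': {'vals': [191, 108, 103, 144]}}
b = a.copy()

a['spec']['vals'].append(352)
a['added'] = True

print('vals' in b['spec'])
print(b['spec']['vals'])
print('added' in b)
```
True
[191, 108, 103, 144, 352]
False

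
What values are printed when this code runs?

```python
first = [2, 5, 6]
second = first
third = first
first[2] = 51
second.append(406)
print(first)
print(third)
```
[2, 5, 51, 406]
[2, 5, 51, 406]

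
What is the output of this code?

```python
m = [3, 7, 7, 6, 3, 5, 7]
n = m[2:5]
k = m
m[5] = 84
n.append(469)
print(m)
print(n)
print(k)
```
[3, 7, 7, 6, 3, 84, 7]
[7, 6, 3, 469]
[3, 7, 7, 6, 3, 84, 7]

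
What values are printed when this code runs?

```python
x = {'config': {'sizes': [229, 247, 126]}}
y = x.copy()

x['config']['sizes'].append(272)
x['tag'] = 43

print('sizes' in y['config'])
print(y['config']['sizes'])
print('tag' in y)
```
True
[229, 247, 126, 272]
False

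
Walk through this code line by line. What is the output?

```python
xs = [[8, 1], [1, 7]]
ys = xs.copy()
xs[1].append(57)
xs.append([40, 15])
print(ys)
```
[[8, 1], [1, 7, 57]]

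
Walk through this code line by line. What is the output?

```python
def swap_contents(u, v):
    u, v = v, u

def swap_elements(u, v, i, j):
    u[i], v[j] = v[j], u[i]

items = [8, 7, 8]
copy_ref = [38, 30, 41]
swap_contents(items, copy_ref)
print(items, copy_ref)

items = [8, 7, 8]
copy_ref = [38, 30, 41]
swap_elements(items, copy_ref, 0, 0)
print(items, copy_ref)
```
[8, 7, 8] [38, 30, 41]
[38, 7, 8] [8, 30, 41]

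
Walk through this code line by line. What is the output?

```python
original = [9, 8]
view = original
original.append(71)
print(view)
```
[9, 8, 71]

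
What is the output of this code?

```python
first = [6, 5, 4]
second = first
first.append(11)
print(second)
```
[6, 5, 4, 11]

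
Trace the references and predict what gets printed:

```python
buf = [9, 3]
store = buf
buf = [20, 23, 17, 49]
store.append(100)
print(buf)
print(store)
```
[20, 23, 17, 49]
[9, 3, 100]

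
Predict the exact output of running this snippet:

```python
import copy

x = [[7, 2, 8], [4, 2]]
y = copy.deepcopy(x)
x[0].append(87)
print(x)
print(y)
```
[[7, 2, 8, 87], [4, 2]]
[[7, 2, 8], [4, 2]]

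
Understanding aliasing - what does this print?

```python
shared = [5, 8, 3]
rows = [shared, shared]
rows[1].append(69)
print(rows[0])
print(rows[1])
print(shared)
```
[5, 8, 3, 69]
[5, 8, 3, 69]
[5, 8, 3, 69]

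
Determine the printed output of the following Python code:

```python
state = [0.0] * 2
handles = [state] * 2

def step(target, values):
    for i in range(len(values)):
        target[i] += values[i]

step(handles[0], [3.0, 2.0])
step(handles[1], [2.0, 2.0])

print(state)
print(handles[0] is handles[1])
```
[5.0, 4.0]
True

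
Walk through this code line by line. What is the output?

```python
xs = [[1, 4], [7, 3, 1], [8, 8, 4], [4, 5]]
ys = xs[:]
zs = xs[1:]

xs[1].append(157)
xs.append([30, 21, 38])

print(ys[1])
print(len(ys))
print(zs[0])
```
[7, 3, 1, 157]
4
[7, 3, 1, 157]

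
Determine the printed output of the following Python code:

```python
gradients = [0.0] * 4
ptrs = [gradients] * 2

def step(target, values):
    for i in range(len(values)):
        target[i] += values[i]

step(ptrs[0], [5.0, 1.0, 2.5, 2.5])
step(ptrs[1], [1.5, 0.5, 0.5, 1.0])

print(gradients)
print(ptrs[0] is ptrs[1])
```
[6.5, 1.5, 3.0, 3.5]
True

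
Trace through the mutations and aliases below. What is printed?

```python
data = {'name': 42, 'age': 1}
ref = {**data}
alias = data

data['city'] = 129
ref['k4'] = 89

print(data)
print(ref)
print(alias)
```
{'name': 42, 'age': 1, 'city': 129}
{'name': 42, 'age': 1, 'k4': 89}
{'name': 42, 'age': 1, 'city': 129}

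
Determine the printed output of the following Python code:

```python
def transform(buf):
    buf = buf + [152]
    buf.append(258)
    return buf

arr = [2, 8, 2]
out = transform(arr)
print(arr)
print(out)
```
[2, 8, 2]
[2, 8, 2, 152, 258]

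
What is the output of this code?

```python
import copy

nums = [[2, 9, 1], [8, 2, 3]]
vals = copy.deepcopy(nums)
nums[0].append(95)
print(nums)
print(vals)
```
[[2, 9, 1, 95], [8, 2, 3]]
[[2, 9, 1], [8, 2, 3]]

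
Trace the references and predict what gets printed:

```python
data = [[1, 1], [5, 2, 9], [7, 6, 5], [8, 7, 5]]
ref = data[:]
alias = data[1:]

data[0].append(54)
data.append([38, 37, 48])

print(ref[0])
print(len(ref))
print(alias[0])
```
[1, 1, 54]
4
[5, 2, 9]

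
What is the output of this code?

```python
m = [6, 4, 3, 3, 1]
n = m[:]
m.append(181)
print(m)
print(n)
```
[6, 4, 3, 3, 1, 181]
[6, 4, 3, 3, 1]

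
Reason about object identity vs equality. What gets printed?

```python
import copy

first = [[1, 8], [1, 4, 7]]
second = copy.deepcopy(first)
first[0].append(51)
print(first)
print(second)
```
[[1, 8, 51], [1, 4, 7]]
[[1, 8], [1, 4, 7]]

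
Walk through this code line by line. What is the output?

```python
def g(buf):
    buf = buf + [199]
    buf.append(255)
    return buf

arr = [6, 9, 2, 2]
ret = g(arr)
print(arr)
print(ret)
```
[6, 9, 2, 2]
[6, 9, 2, 2, 199, 255]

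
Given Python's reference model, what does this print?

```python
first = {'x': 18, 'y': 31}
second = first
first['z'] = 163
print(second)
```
{'x': 18, 'y': 31, 'z': 163}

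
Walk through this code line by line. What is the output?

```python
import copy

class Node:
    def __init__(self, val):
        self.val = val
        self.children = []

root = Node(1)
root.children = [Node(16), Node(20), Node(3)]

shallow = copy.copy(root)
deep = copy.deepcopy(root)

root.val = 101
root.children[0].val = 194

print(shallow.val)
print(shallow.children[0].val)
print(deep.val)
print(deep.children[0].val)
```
1
194
1
16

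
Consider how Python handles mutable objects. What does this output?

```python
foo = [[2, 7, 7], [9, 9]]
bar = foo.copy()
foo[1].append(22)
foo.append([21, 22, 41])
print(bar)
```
[[2, 7, 7], [9, 9, 22]]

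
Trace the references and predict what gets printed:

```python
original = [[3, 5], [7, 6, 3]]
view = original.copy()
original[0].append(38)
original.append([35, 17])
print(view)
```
[[3, 5, 38], [7, 6, 3]]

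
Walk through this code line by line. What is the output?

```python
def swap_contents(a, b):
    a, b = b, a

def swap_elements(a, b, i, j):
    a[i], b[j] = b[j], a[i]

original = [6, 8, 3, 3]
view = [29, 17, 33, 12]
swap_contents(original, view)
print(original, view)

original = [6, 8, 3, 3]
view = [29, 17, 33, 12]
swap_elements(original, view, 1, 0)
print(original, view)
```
[6, 8, 3, 3] [29, 17, 33, 12]
[6, 29, 3, 3] [8, 17, 33, 12]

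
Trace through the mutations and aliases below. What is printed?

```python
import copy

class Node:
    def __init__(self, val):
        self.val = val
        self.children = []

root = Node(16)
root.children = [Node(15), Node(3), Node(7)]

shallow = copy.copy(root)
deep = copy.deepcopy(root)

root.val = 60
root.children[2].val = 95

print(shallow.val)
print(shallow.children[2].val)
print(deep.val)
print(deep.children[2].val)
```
16
95
16
7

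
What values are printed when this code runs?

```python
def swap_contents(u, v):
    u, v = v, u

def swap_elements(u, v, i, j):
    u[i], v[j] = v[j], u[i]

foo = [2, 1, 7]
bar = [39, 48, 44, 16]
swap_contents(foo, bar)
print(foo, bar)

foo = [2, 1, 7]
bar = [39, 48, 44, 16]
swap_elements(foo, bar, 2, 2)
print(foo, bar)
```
[2, 1, 7] [39, 48, 44, 16]
[2, 1, 44] [39, 48, 7, 16]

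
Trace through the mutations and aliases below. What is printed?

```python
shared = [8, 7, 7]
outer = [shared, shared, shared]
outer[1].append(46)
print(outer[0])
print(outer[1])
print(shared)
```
[8, 7, 7, 46]
[8, 7, 7, 46]
[8, 7, 7, 46]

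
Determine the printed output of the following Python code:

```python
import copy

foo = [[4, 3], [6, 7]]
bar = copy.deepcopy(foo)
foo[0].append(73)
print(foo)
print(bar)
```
[[4, 3, 73], [6, 7]]
[[4, 3], [6, 7]]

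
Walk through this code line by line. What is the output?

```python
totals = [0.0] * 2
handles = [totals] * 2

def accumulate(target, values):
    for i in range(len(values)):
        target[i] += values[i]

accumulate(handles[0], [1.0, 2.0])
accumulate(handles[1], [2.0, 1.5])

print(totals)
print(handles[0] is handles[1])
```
[3.0, 3.5]
True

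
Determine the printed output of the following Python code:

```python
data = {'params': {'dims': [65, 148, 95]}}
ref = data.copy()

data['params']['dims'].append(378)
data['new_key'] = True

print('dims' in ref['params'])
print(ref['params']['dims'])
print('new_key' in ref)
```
True
[65, 148, 95, 378]
False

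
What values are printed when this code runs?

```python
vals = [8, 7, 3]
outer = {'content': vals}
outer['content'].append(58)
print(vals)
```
[8, 7, 3, 58]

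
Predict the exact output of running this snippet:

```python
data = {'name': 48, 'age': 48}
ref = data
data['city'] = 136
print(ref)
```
{'name': 48, 'age': 48, 'city': 136}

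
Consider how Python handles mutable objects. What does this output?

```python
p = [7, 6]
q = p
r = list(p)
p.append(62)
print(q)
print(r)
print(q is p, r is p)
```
[7, 6, 62]
[7, 6]
True False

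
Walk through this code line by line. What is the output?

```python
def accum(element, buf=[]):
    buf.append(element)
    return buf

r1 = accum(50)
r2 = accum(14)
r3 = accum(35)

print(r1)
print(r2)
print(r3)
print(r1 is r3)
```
[50, 14, 35]
[50, 14, 35]
[50, 14, 35]
True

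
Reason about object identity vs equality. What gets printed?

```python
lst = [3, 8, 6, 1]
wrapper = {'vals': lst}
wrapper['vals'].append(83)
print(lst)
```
[3, 8, 6, 1, 83]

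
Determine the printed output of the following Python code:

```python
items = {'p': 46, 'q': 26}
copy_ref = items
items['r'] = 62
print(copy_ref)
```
{'p': 46, 'q': 26, 'r': 62}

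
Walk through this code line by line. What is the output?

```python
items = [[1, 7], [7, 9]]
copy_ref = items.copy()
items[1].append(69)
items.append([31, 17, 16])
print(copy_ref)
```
[[1, 7], [7, 9, 69]]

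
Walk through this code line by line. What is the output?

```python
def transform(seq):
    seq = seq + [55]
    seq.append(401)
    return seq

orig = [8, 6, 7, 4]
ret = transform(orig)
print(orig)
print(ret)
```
[8, 6, 7, 4]
[8, 6, 7, 4, 55, 401]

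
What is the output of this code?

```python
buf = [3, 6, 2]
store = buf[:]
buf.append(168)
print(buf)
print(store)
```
[3, 6, 2, 168]
[3, 6, 2]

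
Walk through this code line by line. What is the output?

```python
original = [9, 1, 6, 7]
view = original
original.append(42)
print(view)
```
[9, 1, 6, 7, 42]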